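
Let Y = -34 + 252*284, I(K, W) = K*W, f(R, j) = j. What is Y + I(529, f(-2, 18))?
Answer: 81056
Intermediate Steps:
Y = 71534 (Y = -34 + 71568 = 71534)
Y + I(529, f(-2, 18)) = 71534 + 529*18 = 71534 + 9522 = 81056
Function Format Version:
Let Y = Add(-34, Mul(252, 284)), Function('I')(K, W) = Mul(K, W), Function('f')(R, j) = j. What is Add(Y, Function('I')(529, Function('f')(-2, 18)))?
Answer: 81056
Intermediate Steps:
Y = 71534 (Y = Add(-34, 71568) = 71534)
Add(Y, Function('I')(529, Function('f')(-2, 18))) = Add(71534, Mul(529, 18)) = Add(71534, 9522) = 81056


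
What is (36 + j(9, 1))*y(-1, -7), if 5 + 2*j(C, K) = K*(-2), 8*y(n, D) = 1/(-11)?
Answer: -65/176 ≈ -0.36932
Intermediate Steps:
y(n, D) = -1/88 (y(n, D) = (1/8)/(-11) = (1/8)*(-1/11) = -1/88)
j(C, K) = -5/2 - K (j(C, K) = -5/2 + (K*(-2))/2 = -5/2 + (-2*K)/2 = -5/2 - K)
(36 + j(9, 1))*y(-1, -7) = (36 + (-5/2 - 1*1))*(-1/88) = (36 + (-5/2 - 1))*(-1/88) = (36 - 7/2)*(-1/88) = (65/2)*(-1/88) = -65/176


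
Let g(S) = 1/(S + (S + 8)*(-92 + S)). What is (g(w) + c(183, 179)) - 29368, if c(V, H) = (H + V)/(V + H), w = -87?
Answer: -412723817/14054 ≈ -29367.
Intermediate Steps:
c(V, H) = 1 (c(V, H) = (H + V)/(H + V) = 1)
g(S) = 1/(S + (-92 + S)*(8 + S)) (g(S) = 1/(S + (8 + S)*(-92 + S)) = 1/(S + (-92 + S)*(8 + S)))
(g(w) + c(183, 179)) - 29368 = (1/(-736 + (-87)² - 83*(-87)) + 1) - 29368 = (1/(-736 + 7569 + 7221) + 1) - 29368 = (1/14054 + 1) - 29368 = 14055/14054 - 29368 = -412723817/14054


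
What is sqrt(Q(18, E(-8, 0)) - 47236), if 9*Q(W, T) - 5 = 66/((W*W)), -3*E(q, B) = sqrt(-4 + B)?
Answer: I*sqrt(137738490)/54 ≈ 217.34*I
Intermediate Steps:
E(q, B) = -sqrt(-4 + B)/3
Q(W, T) = 5/9 + 22/(3*W**2) (Q(W, T) = 5/9 + (66/((W*W)))/9 = 5/9 + (66/(W**2))/9 = 5/9 + (66/W**2)/9 = 5/9 + 22/(3*W**2))
sqrt(Q(18, E(-8, 0)) - 47236) = sqrt((5/9 + (22/3)/18**2) - 47236) = sqrt((5/9 + (22/3)*(1/324)) - 47236) = sqrt((5/9 + 11/486) - 47236) = sqrt(281/486 - 47236) = sqrt(-22956415/486) = I*sqrt(137738490)/54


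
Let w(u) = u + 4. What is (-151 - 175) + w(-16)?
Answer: -338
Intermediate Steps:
w(u) = 4 + u
(-151 - 175) + w(-16) = (-151 - 175) + (4 - 16) = -326 - 12 = -338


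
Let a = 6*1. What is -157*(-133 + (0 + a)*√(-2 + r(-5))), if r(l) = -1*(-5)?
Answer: 20881 - 942*√3 ≈ 19249.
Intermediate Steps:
r(l) = 5
a = 6
-157*(-133 + (0 + a)*√(-2 + r(-5))) = -157*(-133 + (0 + 6)*√(-2 + 5)) = -157*(-133 + 6*√3) = 20881 - 942*√3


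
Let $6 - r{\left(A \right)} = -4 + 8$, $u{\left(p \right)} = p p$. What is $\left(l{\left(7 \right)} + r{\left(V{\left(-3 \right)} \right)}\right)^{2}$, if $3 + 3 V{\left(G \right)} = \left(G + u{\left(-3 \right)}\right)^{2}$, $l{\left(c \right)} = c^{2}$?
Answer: $2601$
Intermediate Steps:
$u{\left(p \right)} = p^{2}$
$V{\left(G \right)} = -1 + \frac{\left(9 + G\right)^{2}}{3}$ ($V{\left(G \right)} = -1 + \frac{\left(G + \left(-3\right)^{2}\right)^{2}}{3} = -1 + \frac{\left(G + 9\right)^{2}}{3} = -1 + \frac{\left(9 + G\right)^{2}}{3}$)
$r{\left(A \right)} = 2$ ($r{\left(A \right)} = 6 - \left(-4 + 8\right) = 6 - 4 = 2$)
$\left(l{\left(7 \right)} + r{\left(V{\left(-3 \right)} \right)}\right)^{2} = \left(7^{2} + 2\right)^{2} = \left(49 + 2\right)^{2} = 51^{2} = 2601$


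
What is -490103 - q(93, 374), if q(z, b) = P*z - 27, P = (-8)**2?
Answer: -496028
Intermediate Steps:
P = 64
q(z, b) = -27 + 64*z (q(z, b) = 64*z - 27 = -27 + 64*z)
-490103 - q(93, 374) = -490103 - (-27 + 64*93) = -490103 - (-27 + 5952) = -490103 - 1*5925 = -490103 - 5925 = -496028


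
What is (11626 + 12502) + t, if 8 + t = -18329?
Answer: 5791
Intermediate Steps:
t = -18337 (t = -8 - 18329 = -18337)
(11626 + 12502) + t = (11626 + 12502) - 18337 = 24128 - 18337 = 5791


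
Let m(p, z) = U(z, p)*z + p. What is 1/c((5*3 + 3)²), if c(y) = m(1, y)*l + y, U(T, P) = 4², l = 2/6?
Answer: 3/6157 ≈ 0.00048725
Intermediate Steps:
l = ⅓ (l = 2*(⅙) = ⅓ ≈ 0.33333)
U(T, P) = 16
m(p, z) = p + 16*z (m(p, z) = 16*z + p = p + 16*z)
c(y) = ⅓ + 19*y/3 (c(y) = (1 + 16*y)*(⅓) + y = (⅓ + 16*y/3) + y = ⅓ + 19*y/3)
1/c((5*3 + 3)²) = 1/(⅓ + 19*(5*3 + 3)²/3) = 1/(⅓ + 19*(15 + 3)²/3) = 1/(⅓ + (19/3)*18²) = 1/(⅓ + (19/3)*324) = 1/(⅓ + 2052) = 1/(6157/3) = 3/6157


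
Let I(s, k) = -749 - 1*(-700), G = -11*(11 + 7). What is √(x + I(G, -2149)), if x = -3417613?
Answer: I*√3417662 ≈ 1848.7*I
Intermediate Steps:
G = -198 (G = -11*18 = -198)
I(s, k) = -49 (I(s, k) = -749 + 700 = -49)
√(x + I(G, -2149)) = √(-3417613 - 49) = √(-3417662) = I*√3417662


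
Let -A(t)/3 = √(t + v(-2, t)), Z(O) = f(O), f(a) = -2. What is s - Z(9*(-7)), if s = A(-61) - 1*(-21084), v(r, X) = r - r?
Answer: 21086 - 3*I*√61 ≈ 21086.0 - 23.431*I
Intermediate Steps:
Z(O) = -2
v(r, X) = 0
A(t) = -3*√t (A(t) = -3*√(t + 0) = -3*√t)
s = 21084 - 3*I*√61 (s = -3*I*√61 - 1*(-21084) = -3*I*√61 + 21084 = 21084 - 3*I*√61 ≈ 21084.0 - 23.431*I)
s - Z(9*(-7)) = (21084 - 3*I*√61) - 1*(-2) = (21084 - 3*I*√61) + 2 = 21086 - 3*I*√61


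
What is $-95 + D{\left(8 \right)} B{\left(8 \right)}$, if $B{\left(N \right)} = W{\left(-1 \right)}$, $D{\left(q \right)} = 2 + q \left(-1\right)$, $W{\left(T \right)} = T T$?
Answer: $-101$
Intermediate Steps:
$W{\left(T \right)} = T^{2}$
$D{\left(q \right)} = 2 - q$
$B{\left(N \right)} = 1$ ($B{\left(N \right)} = \left(-1\right)^{2} = 1$)
$-95 + D{\left(8 \right)} B{\left(8 \right)} = -95 + \left(2 - 8\right) 1 = -95 - 6 = -101$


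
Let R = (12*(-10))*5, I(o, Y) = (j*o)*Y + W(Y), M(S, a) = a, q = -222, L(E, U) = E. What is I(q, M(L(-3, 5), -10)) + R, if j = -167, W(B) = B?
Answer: -371350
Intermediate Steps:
I(o, Y) = Y - 167*Y*o (I(o, Y) = (-167*o)*Y + Y = -167*Y*o + Y = Y - 167*Y*o)
R = -600 (R = -120*5 = -600)
I(q, M(L(-3, 5), -10)) + R = -10*(1 - 167*(-222)) - 600 = -10*(1 + 37074) - 600 = -10*37075 - 600 = -370750 - 600 = -371350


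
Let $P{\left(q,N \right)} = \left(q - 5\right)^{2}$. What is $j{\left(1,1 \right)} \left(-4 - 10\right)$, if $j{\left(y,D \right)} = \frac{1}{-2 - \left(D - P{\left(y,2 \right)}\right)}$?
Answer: $- \frac{14}{13} \approx -1.0769$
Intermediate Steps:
$P{\left(q,N \right)} = \left(-5 + q\right)^{2}$
$j{\left(y,D \right)} = \frac{1}{-2 + \left(-5 + y\right)^{2} - D}$ ($j{\left(y,D \right)} = \frac{1}{-2 - \left(D - \left(-5 + y\right)^{2}\right)} = \frac{1}{-2 + \left(-5 + y\right)^{2} - D}$)
$j{\left(1,1 \right)} \left(-4 - 10\right) = - \frac{1}{2 + 1 - \left(-5 + 1\right)^{2}} \left(-4 - 10\right) = - \frac{1}{2 + 1 - \left(-4\right)^{2}} \left(-14\right) = - \frac{1}{2 + 1 - 16} \left(-14\right) = - \frac{1}{-13} \left(-14\right) = \left(-1\right) \left(- \frac{1}{13}\right) \left(-14\right) = \frac{1}{13} \left(-14\right) = - \frac{14}{13}$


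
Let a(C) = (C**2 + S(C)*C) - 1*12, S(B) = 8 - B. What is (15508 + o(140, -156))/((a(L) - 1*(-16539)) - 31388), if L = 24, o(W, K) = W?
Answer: -15648/14669 ≈ -1.0667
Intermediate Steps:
a(C) = -12 + C**2 + C*(8 - C) (a(C) = (C**2 + (8 - C)*C) - 1*12 = (C**2 + C*(8 - C)) - 12 = -12 + C**2 + C*(8 - C))
(15508 + o(140, -156))/((a(L) - 1*(-16539)) - 31388) = (15508 + 140)/(((-12 + 8*24) - 1*(-16539)) - 31388) = 15648/(((-12 + 192) + 16539) - 31388) = 15648/((180 + 16539) - 31388) = 15648/(16719 - 31388) = 15648/(-14669) = 15648*(-1/14669) = -15648/14669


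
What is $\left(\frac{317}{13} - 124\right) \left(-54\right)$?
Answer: $\frac{69930}{13} \approx 5379.2$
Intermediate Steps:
$\left(\frac{317}{13} - 124\right) \left(-54\right) = \left(- \frac{1295}{13}\right) \left(-54\right) = \frac{69930}{13}$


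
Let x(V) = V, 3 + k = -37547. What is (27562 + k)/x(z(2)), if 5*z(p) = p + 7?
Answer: -49940/9 ≈ -5548.9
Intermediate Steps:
z(p) = 7/5 + p/5 (z(p) = (p + 7)/5 = (7 + p)/5 = 7/5 + p/5)
k = -37550 (k = -3 - 37547 = -37550)
(27562 + k)/x(z(2)) = (27562 - 37550)/(7/5 + (⅕)*2) = -9988/(7/5 + ⅖) = -9988/9/5 = -9988*5/9 = -49940/9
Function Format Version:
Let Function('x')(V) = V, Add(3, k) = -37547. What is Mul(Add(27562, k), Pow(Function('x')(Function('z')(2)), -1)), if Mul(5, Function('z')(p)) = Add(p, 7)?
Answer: Rational(-49940, 9) ≈ -5548.9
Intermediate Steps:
Function('z')(p) = Add(Rational(7, 5), Mul(Rational(1, 5), p)) (Function('z')(p) = Mul(Rational(1, 5), Add(p, 7)) = Mul(Rational(1, 5), Add(7, p)) = Add(Rational(7, 5), Mul(Rational(1, 5), p)))
k = -37550 (k = Add(-3, -37547) = -37550)
Mul(Add(27562, k), Pow(Function('x')(Function('z')(2)), -1)) = Mul(Add(27562, -37550), Pow(Add(Rational(7, 5), Mul(Rational(1, 5), 2)), -1)) = Mul(-9988, Pow(Add(Rational(7, 5), Rational(2, 5)), -1)) = Mul(-9988, Pow(Rational(9, 5), -1)) = Mul(-9988, Rational(5, 9)) = Rational(-49940, 9)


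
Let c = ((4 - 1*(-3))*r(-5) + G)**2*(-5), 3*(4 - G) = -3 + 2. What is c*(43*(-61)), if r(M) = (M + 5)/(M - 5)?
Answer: 2216435/9 ≈ 2.4627e+5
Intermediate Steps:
r(M) = (5 + M)/(-5 + M)
G = 13/3 (G = 4 - (-3 + 2)/3 = 4 - 1/3*(-1) = 4 + 1/3 = 13/3 ≈ 4.3333)
c = -845/9 (c = ((4 - 1*(-3))*((5 - 5)/(-5 - 5)) + 13/3)**2*(-5) = ((4 + 3)*(0/(-10)) + 13/3)**2*(-5) = (7*(-1/10*0) + 13/3)**2*(-5) = (7*0 + 13/3)**2*(-5) = (0 + 13/3)**2*(-5) = (13/3)**2*(-5) = (169/9)*(-5) = -845/9 ≈ -93.889)
c*(43*(-61)) = -36335*(-61)/9 = -845/9*(-2623) = 2216435/9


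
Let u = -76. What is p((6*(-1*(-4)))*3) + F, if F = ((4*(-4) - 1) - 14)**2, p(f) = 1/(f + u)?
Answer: 3843/4 ≈ 960.75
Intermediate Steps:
p(f) = 1/(-76 + f) (p(f) = 1/(f - 76) = 1/(-76 + f))
F = 961 (F = ((-16 - 1) - 14)**2 = (-17 - 14)**2 = (-31)**2 = 961)
p((6*(-1*(-4)))*3) + F = 1/(-76 + (6*(-1*(-4)))*3) + 961 = 1/(-76 + (6*4)*3) + 961 = 1/(-76 + 24*3) + 961 = 1/(-76 + 72) + 961 = 1/(-4) + 961 = -1/4 + 961 = 3843/4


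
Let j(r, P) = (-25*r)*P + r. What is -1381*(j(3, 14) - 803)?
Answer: 2554850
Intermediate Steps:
j(r, P) = r - 25*P*r (j(r, P) = -25*P*r + r = r - 25*P*r)
-1381*(j(3, 14) - 803) = -1381*(3*(1 - 25*14) - 803) = -1381*(3*(1 - 350) - 803) = -1381*(3*(-349) - 803) = -1381*(-1047 - 803) = -1381*(-1850) = 2554850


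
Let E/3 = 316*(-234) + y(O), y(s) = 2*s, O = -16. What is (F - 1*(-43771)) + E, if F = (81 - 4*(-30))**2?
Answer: -137756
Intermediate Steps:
F = 40401 (F = (81 + 120)**2 = 201**2 = 40401)
E = -221928 (E = 3*(316*(-234) + 2*(-16)) = 3*(-73944 - 32) = 3*(-73976) = -221928)
(F - 1*(-43771)) + E = (40401 - 1*(-43771)) - 221928 = (40401 + 43771) - 221928 = 84172 - 221928 = -137756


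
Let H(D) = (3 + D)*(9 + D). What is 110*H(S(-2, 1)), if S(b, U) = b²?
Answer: 10010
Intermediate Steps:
110*H(S(-2, 1)) = 110*(27 + ((-2)²)² + 12*(-2)²) = 110*(27 + 4² + 12*4) = 110*(27 + 16 + 48) = 110*91 = 10010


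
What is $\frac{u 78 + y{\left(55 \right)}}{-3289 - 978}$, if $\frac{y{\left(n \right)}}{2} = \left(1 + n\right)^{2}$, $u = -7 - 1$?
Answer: $- \frac{5648}{4267} \approx -1.3236$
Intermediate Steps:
$u = -8$
$y{\left(n \right)} = 2 \left(1 + n\right)^{2}$
$\frac{u 78 + y{\left(55 \right)}}{-3289 - 978} = \frac{\left(-8\right) 78 + 2 \left(1 + 55\right)^{2}}{-3289 - 978} = \frac{-624 + 2 \cdot 56^{2}}{-4267} = \left(-624 + 2 \cdot 3136\right) \left(- \frac{1}{4267}\right) = \left(-624 + 6272\right) \left(- \frac{1}{4267}\right) = 5648 \left(- \frac{1}{4267}\right) = - \frac{5648}{4267}$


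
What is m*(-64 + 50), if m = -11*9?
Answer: 1386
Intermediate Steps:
m = -99
m*(-64 + 50) = -99*(-64 + 50) = -99*(-14) = 1386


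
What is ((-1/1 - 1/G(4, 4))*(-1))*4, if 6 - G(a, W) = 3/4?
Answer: 100/21 ≈ 4.7619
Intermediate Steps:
G(a, W) = 21/4 (G(a, W) = 6 - 3/4 = 21/4)
((-1/1 - 1/G(4, 4))*(-1))*4 = ((-1/1 - 1/21/4)*(-1))*4 = ((-1*1 - 1*4/21)*(-1))*4 = ((-1 - 4/21)*(-1))*4 = -25/21*(-1)*4 = (25/21)*4 = 100/21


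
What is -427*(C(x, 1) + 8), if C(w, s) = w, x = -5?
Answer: -1281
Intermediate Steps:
-427*(C(x, 1) + 8) = -427*(-5 + 8) = -427*3 = -1281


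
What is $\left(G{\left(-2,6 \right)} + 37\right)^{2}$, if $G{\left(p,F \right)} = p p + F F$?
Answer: $5929$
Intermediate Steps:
$G{\left(p,F \right)} = F^{2} + p^{2}$ ($G{\left(p,F \right)} = p^{2} + F^{2} = F^{2} + p^{2}$)
$\left(G{\left(-2,6 \right)} + 37\right)^{2} = \left(\left(6^{2} + \left(-2\right)^{2}\right) + 37\right)^{2} = \left(\left(36 + 4\right) + 37\right)^{2} = \left(40 + 37\right)^{2} = 77^{2} = 5929$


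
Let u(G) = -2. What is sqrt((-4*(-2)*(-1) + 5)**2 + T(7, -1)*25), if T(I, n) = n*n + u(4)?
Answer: 4*I ≈ 4.0*I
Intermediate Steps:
T(I, n) = -2 + n**2 (T(I, n) = n*n - 2 = n**2 - 2 = -2 + n**2)
sqrt((-4*(-2)*(-1) + 5)**2 + T(7, -1)*25) = sqrt((-4*(-2)*(-1) + 5)**2 + (-2 + (-1)**2)*25) = sqrt((8*(-1) + 5)**2 + (-2 + 1)*25) = sqrt((-8 + 5)**2 - 1*25) = sqrt((-3)**2 - 25) = sqrt(9 - 25) = sqrt(-16) = 4*I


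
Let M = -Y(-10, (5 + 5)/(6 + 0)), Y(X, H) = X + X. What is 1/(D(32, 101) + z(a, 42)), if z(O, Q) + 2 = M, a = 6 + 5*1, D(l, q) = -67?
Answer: -1/49 ≈ -0.020408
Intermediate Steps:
Y(X, H) = 2*X
a = 11 (a = 6 + 5 = 11)
M = 20 (M = -2*(-10) = -1*(-20) = 20)
z(O, Q) = 18 (z(O, Q) = -2 + 20 = 18)
1/(D(32, 101) + z(a, 42)) = 1/(-67 + 18) = 1/(-49) = -1/49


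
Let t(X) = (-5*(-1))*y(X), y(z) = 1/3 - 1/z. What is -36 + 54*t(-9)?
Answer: 84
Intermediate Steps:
y(z) = 1/3 - 1/z (y(z) = 1*(1/3) - 1/z = 1/3 - 1/z)
t(X) = 5*(-3 + X)/(3*X) (t(X) = (-5*(-1))*((-3 + X)/(3*X)) = 5*((-3 + X)/(3*X)) = 5*(-3 + X)/(3*X))
-36 + 54*t(-9) = -36 + 54*(5/3 - 5/(-9)) = -36 + 54*(5/3 - 5*(-1/9)) = -36 + 54*(5/3 + 5/9) = -36 + 54*(20/9) = -36 + 120 = 84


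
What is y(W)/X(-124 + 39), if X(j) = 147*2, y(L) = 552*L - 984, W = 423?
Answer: 5536/7 ≈ 790.86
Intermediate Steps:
y(L) = -984 + 552*L
X(j) = 294
y(W)/X(-124 + 39) = (-984 + 552*423)/294 = (-984 + 233496)*(1/294) = 232512*(1/294) = 5536/7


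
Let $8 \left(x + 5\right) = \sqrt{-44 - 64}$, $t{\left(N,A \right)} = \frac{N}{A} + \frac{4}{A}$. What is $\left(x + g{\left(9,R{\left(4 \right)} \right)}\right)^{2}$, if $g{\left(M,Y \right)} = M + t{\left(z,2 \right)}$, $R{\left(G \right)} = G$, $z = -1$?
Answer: $\frac{457}{16} + \frac{33 i \sqrt{3}}{4} \approx 28.563 + 14.289 i$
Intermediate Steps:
$t{\left(N,A \right)} = \frac{4}{A} + \frac{N}{A}$
$g{\left(M,Y \right)} = \frac{3}{2} + M$ ($g{\left(M,Y \right)} = M + \frac{4 - 1}{2} = M + \frac{1}{2} \cdot 3 = M + \frac{3}{2} = \frac{3}{2} + M$)
$x = -5 + \frac{3 i \sqrt{3}}{4}$ ($x = -5 + \frac{\sqrt{-44 - 64}}{8} = -5 + \frac{\sqrt{-108}}{8} = -5 + \frac{6 i \sqrt{3}}{8} = -5 + \frac{3 i \sqrt{3}}{4} \approx -5.0 + 1.299 i$)
$\left(x + g{\left(9,R{\left(4 \right)} \right)}\right)^{2} = \left(\left(-5 + \frac{3 i \sqrt{3}}{4}\right) + \left(\frac{3}{2} + 9\right)\right)^{2} = \left(\left(-5 + \frac{3 i \sqrt{3}}{4}\right) + \frac{21}{2}\right)^{2} = \left(\frac{11}{2} + \frac{3 i \sqrt{3}}{4}\right)^{2}$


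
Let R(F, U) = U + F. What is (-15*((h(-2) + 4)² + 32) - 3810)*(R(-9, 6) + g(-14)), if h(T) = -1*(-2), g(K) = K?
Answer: 82110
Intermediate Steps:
h(T) = 2
R(F, U) = F + U
(-15*((h(-2) + 4)² + 32) - 3810)*(R(-9, 6) + g(-14)) = (-15*((2 + 4)² + 32) - 3810)*((-9 + 6) - 14) = (-15*(6² + 32) - 3810)*(-3 - 14) = (-15*(36 + 32) - 3810)*(-17) = (-15*68 - 3810)*(-17) = (-1020 - 3810)*(-17) = -4830*(-17) = 82110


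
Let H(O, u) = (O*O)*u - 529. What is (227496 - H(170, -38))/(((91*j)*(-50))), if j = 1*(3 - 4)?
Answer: 53049/182 ≈ 291.48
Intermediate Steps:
H(O, u) = -529 + u*O² (H(O, u) = O²*u - 529 = u*O² - 529 = -529 + u*O²)
j = -1 (j = 1*(-1) = -1)
(227496 - H(170, -38))/(((91*j)*(-50))) = (227496 - (-529 - 38*170²))/(((91*(-1))*(-50))) = (227496 - (-529 - 38*28900))/((-91*(-50))) = (227496 - (-529 - 1098200))/4550 = (227496 - 1*(-1098729))*(1/4550) = (227496 + 1098729)*(1/4550) = 1326225*(1/4550) = 53049/182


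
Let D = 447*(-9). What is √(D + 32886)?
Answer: 3*√3207 ≈ 169.89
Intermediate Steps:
D = -4023
√(D + 32886) = √(-4023 + 32886) = √28863 = 3*√3207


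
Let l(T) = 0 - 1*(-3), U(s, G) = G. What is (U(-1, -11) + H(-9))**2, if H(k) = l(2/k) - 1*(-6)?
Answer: 4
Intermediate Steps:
l(T) = 3 (l(T) = 0 + 3 = 3)
H(k) = 9 (H(k) = 3 - 1*(-6) = 3 + 6 = 9)
(U(-1, -11) + H(-9))**2 = (-11 + 9)**2 = (-2)**2 = 4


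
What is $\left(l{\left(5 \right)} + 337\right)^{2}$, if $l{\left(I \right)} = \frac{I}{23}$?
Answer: $\frac{60155536}{529} \approx 1.1372 \cdot 10^{5}$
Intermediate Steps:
$l{\left(I \right)} = \frac{I}{23}$ ($l{\left(I \right)} = I \frac{1}{23} = \frac{I}{23}$)
$\left(l{\left(5 \right)} + 337\right)^{2} = \left(\frac{1}{23} \cdot 5 + 337\right)^{2} = \left(\frac{5}{23} + 337\right)^{2} = \left(\frac{7756}{23}\right)^{2} = \frac{60155536}{529}$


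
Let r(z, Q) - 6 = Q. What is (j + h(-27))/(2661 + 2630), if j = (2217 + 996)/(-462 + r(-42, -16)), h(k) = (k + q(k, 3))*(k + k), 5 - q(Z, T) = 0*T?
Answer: 557523/2497352 ≈ 0.22325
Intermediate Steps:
q(Z, T) = 5 (q(Z, T) = 5 - 0*T = 5 - 1*0 = 5 + 0 = 5)
r(z, Q) = 6 + Q
h(k) = 2*k*(5 + k) (h(k) = (k + 5)*(k + k) = (5 + k)*(2*k) = 2*k*(5 + k))
j = -3213/472 (j = (2217 + 996)/(-462 + (6 - 16)) = 3213/(-462 - 10) = 3213/(-472) = 3213*(-1/472) = -3213/472 ≈ -6.8072)
(j + h(-27))/(2661 + 2630) = (-3213/472 + 2*(-27)*(5 - 27))/(2661 + 2630) = (-3213/472 + 2*(-27)*(-22))/5291 = (-3213/472 + 1188)*(1/5291) = (557523/472)*(1/5291) = 557523/2497352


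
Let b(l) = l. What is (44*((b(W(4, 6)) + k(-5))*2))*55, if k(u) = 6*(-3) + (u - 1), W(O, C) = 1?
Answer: -111320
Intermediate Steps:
k(u) = -19 + u (k(u) = -18 + (-1 + u) = -19 + u)
(44*((b(W(4, 6)) + k(-5))*2))*55 = (44*((1 + (-19 - 5))*2))*55 = (44*((1 - 24)*2))*55 = (44*(-23*2))*55 = (44*(-46))*55 = -2024*55 = -111320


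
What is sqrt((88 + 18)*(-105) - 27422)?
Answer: 2*I*sqrt(9638) ≈ 196.35*I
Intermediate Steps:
sqrt((88 + 18)*(-105) - 27422) = sqrt(106*(-105) - 27422) = sqrt(-11130 - 27422) = sqrt(-38552) = 2*I*sqrt(9638)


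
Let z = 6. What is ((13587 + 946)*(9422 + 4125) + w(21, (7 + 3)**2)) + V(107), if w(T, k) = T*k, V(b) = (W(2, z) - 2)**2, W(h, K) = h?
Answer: 196880651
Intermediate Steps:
V(b) = 0 (V(b) = (2 - 2)**2 = 0**2 = 0)
((13587 + 946)*(9422 + 4125) + w(21, (7 + 3)**2)) + V(107) = ((13587 + 946)*(9422 + 4125) + 21*(7 + 3)**2) + 0 = (14533*13547 + 21*10**2) + 0 = (196878551 + 21*100) + 0 = (196878551 + 2100) + 0 = 196880651 + 0 = 196880651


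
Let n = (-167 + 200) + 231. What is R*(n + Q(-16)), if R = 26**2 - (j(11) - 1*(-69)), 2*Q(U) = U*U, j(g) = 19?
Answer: 230496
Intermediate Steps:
n = 264 (n = 33 + 231 = 264)
Q(U) = U**2/2 (Q(U) = (U*U)/2 = U**2/2)
R = 588 (R = 26**2 - (19 - 1*(-69)) = 676 - (19 + 69) = 676 - 1*88 = 676 - 88 = 588)
R*(n + Q(-16)) = 588*(264 + (1/2)*(-16)**2) = 588*(264 + (1/2)*256) = 588*(264 + 128) = 588*392 = 230496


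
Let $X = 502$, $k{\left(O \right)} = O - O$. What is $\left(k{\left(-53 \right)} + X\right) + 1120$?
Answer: $1622$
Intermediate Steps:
$k{\left(O \right)} = 0$
$\left(k{\left(-53 \right)} + X\right) + 1120 = \left(0 + 502\right) + 1120 = 502 + 1120 = 1622$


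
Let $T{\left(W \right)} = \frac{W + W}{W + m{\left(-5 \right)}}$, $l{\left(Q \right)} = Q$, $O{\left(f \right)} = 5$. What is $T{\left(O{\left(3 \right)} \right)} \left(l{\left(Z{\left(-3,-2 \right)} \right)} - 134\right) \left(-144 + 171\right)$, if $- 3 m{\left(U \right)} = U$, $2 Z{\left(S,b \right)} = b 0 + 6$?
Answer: $- \frac{10611}{2} \approx -5305.5$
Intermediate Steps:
$Z{\left(S,b \right)} = 3$ ($Z{\left(S,b \right)} = \frac{b 0 + 6}{2} = \frac{0 + 6}{2} = \frac{1}{2} \cdot 6 = 3$)
$m{\left(U \right)} = - \frac{U}{3}$
$T{\left(W \right)} = \frac{2 W}{\frac{5}{3} + W}$ ($T{\left(W \right)} = \frac{W + W}{W - - \frac{5}{3}} = \frac{2 W}{W + \frac{5}{3}} = \frac{2 W}{\frac{5}{3} + W}$)
$T{\left(O{\left(3 \right)} \right)} \left(l{\left(Z{\left(-3,-2 \right)} \right)} - 134\right) \left(-144 + 171\right) = 6 \cdot 5 \frac{1}{5 + 3 \cdot 5} \left(3 - 134\right) \left(-144 + 171\right) = 6 \cdot 5 \frac{1}{5 + 15} \left(\left(-131\right) 27\right) = 6 \cdot 5 \cdot \frac{1}{20} \left(-3537\right) = \frac{3}{2} \left(-3537\right) = - \frac{10611}{2}$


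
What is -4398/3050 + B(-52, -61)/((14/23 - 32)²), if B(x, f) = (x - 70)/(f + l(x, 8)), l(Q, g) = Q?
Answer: -64716938429/44915132650 ≈ -1.4409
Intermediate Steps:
B(x, f) = (-70 + x)/(f + x) (B(x, f) = (x - 70)/(f + x) = (-70 + x)/(f + x))
-4398/3050 + B(-52, -61)/((14/23 - 32)²) = -4398/3050 + ((-70 - 52)/(-61 - 52))/((14/23 - 32)²) = -4398*1/3050 + (-122/(-113))/((14*(1/23) - 32)²) = -2199/1525 + (-1/113*(-122))/((14/23 - 32)²) = -2199/1525 + 122/(113*((-722/23)²)) = -2199/1525 + 122/(113*(521284/529)) = -2199/1525 + (122/113)*(529/521284) = -2199/1525 + 32269/29452546 = -64716938429/44915132650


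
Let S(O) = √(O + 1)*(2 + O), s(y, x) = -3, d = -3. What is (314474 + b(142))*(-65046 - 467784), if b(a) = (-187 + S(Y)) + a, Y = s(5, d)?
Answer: -167537204070 + 532830*I*√2 ≈ -1.6754e+11 + 7.5354e+5*I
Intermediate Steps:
Y = -3
S(O) = √(1 + O)*(2 + O)
b(a) = -187 + a - I*√2 (b(a) = (-187 + √(1 - 3)*(2 - 3)) + a = (-187 + √(-2)*(-1)) + a = (-187 + (I*√2)*(-1)) + a = (-187 - I*√2) + a = -187 + a - I*√2)
(314474 + b(142))*(-65046 - 467784) = (314474 + (-187 + 142 - I*√2))*(-65046 - 467784) = (314474 + (-45 - I*√2))*(-532830) = (314429 - I*√2)*(-532830) = -167537204070 + 532830*I*√2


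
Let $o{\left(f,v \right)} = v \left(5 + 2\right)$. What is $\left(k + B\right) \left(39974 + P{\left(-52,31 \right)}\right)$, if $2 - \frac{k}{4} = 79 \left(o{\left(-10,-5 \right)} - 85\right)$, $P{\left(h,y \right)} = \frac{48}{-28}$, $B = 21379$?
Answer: $\frac{16594454442}{7} \approx 2.3706 \cdot 10^{9}$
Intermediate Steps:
$o{\left(f,v \right)} = 7 v$ ($o{\left(f,v \right)} = v 7 = 7 v$)
$P{\left(h,y \right)} = - \frac{12}{7}$ ($P{\left(h,y \right)} = 48 \left(- \frac{1}{28}\right) = - \frac{12}{7}$)
$k = 37928$ ($k = 8 - 4 \cdot 79 \left(7 \left(-5\right) - 85\right) = 8 - 4 \cdot 79 \left(-35 - 85\right) = 8 - 4 \cdot 79 \left(-120\right) = 8 - -37920 = 8 + 37920 = 37928$)
$\left(k + B\right) \left(39974 + P{\left(-52,31 \right)}\right) = \left(37928 + 21379\right) \left(39974 - \frac{12}{7}\right) = 59307 \cdot \frac{279806}{7} = \frac{16594454442}{7}$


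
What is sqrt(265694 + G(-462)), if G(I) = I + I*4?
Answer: 2*sqrt(65846) ≈ 513.21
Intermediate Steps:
G(I) = 5*I (G(I) = I + 4*I = 5*I)
sqrt(265694 + G(-462)) = sqrt(265694 + 5*(-462)) = sqrt(265694 - 2310) = sqrt(263384) = 2*sqrt(65846)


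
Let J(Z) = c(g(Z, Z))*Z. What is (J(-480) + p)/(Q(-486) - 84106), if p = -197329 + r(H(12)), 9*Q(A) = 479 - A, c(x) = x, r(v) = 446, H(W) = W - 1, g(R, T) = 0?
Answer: 1771947/755989 ≈ 2.3439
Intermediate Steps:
H(W) = -1 + W
Q(A) = 479/9 - A/9 (Q(A) = (479 - A)/9 = 479/9 - A/9)
J(Z) = 0 (J(Z) = 0*Z = 0)
p = -196883 (p = -197329 + 446 = -196883)
(J(-480) + p)/(Q(-486) - 84106) = (0 - 196883)/((479/9 - ⅑*(-486)) - 84106) = -196883/((479/9 + 54) - 84106) = -196883/(965/9 - 84106) = -196883/(-755989/9) = -196883*(-9/755989) = 1771947/755989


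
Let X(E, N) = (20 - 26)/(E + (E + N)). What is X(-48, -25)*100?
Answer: 600/121 ≈ 4.9587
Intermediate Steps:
X(E, N) = -6/(N + 2*E)
X(-48, -25)*100 = -6/(-25 + 2*(-48))*100 = -6/(-25 - 96)*100 = -6/(-121)*100 = -6*(-1/121)*100 = (6/121)*100 = 600/121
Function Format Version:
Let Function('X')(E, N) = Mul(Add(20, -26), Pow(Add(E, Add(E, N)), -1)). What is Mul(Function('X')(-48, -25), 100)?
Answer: Rational(600, 121) ≈ 4.9587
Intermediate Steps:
Function('X')(E, N) = Mul(-6, Pow(Add(N, Mul(2, E)), -1))
Mul(Function('X')(-48, -25), 100) = Mul(Mul(-6, Pow(Add(-25, Mul(2, -48)), -1)), 100) = Mul(Mul(-6, Pow(Add(-25, -96), -1)), 100) = Mul(Mul(-6, Pow(-121, -1)), 100) = Mul(Mul(-6, Rational(-1, 121)), 100) = Mul(Rational(6, 121), 100) = Rational(600, 121)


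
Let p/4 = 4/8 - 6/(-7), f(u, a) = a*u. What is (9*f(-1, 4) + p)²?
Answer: 45796/49 ≈ 934.61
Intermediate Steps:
p = 38/7 (p = 4*(4/8 - 6/(-7)) = 4*(4*(⅛) - 6*(-⅐)) = 4*(½ + 6/7) = 4*(19/14) = 38/7 ≈ 5.4286)
(9*f(-1, 4) + p)² = (9*(4*(-1)) + 38/7)² = (9*(-4) + 38/7)² = (-36 + 38/7)² = (-214/7)² = 45796/49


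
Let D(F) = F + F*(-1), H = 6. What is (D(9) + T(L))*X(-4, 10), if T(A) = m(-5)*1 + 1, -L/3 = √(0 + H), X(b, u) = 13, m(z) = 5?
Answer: 78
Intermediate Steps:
D(F) = 0 (D(F) = F - F = 0)
L = -3*√6 (L = -3*√(0 + 6) = -3*√6 ≈ -7.3485)
T(A) = 6 (T(A) = 5*1 + 1 = 5 + 1 = 6)
(D(9) + T(L))*X(-4, 10) = (0 + 6)*13 = 6*13 = 78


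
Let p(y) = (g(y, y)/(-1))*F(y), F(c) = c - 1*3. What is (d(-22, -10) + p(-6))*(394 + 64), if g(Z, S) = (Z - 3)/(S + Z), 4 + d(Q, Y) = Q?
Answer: -17633/2 ≈ -8816.5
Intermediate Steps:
F(c) = -3 + c (F(c) = c - 3 = -3 + c)
d(Q, Y) = -4 + Q
g(Z, S) = (-3 + Z)/(S + Z)
p(y) = -(-3 + y)**2/(2*y) (p(y) = (((-3 + y)/(y + y))/(-1))*(-3 + y) = (((-3 + y)/((2*y)))*(-1))*(-3 + y) = (((1/(2*y))*(-3 + y))*(-1))*(-3 + y) = (((-3 + y)/(2*y))*(-1))*(-3 + y) = (-(-3 + y)/(2*y))*(-3 + y) = -(-3 + y)**2/(2*y))
(d(-22, -10) + p(-6))*(394 + 64) = ((-4 - 22) - 1/2*(-3 - 6)**2/(-6))*(394 + 64) = (-26 - 1/2*(-1/6)*(-9)**2)*458 = (-26 - 1/2*(-1/6)*81)*458 = (-26 + 27/4)*458 = -77/4*458 = -17633/2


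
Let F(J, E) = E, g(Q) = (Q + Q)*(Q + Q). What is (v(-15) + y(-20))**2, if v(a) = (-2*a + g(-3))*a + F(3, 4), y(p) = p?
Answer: 1012036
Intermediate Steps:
g(Q) = 4*Q**2 (g(Q) = (2*Q)*(2*Q) = 4*Q**2)
v(a) = 4 + a*(36 - 2*a) (v(a) = (-2*a + 4*(-3)**2)*a + 4 = (-2*a + 4*9)*a + 4 = (-2*a + 36)*a + 4 = (36 - 2*a)*a + 4 = a*(36 - 2*a) + 4 = 4 + a*(36 - 2*a))
(v(-15) + y(-20))**2 = ((4 - 2*(-15)**2 + 36*(-15)) - 20)**2 = ((4 - 2*225 - 540) - 20)**2 = ((4 - 450 - 540) - 20)**2 = (-986 - 20)**2 = (-1006)**2 = 1012036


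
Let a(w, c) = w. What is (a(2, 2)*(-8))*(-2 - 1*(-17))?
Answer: -240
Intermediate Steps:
(a(2, 2)*(-8))*(-2 - 1*(-17)) = (2*(-8))*(-2 - 1*(-17)) = -16*(-2 + 17) = -16*15 = -240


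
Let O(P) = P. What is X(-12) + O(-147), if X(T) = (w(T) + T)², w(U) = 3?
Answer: -66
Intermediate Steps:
X(T) = (3 + T)²
X(-12) + O(-147) = (3 - 12)² - 147 = (-9)² - 147 = 81 - 147 = -66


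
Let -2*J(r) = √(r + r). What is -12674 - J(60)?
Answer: -12674 + √30 ≈ -12669.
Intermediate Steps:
J(r) = -√2*√r/2 (J(r) = -√(r + r)/2 = -√2*√r/2)
-12674 - J(60) = -12674 - (-1)*√2*√60/2 = -12674 - (-1)*√2*2*√15/2 = -12674 - (-1)*√30 = -12674 + √30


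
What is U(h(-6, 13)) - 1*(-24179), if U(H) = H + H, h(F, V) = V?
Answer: 24205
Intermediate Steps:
U(H) = 2*H
U(h(-6, 13)) - 1*(-24179) = 2*13 - 1*(-24179) = 26 + 24179 = 24205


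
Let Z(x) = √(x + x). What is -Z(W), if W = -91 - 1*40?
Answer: -I*√262 ≈ -16.186*I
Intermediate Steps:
W = -131 (W = -91 - 40 = -131)
Z(x) = √2*√x (Z(x) = √(2*x) = √2*√x)
-Z(W) = -√2*√(-131) = -√2*I*√131 = -I*√262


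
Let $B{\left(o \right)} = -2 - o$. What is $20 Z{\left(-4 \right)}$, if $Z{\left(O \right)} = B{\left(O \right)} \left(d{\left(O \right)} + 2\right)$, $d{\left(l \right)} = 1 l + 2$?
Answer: $0$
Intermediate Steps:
$d{\left(l \right)} = 2 + l$ ($d{\left(l \right)} = l + 2 = 2 + l$)
$Z{\left(O \right)} = \left(-2 - O\right) \left(4 + O\right)$ ($Z{\left(O \right)} = \left(-2 - O\right) \left(\left(2 + O\right) + 2\right) = \left(-2 - O\right) \left(4 + O\right)$)
$20 Z{\left(-4 \right)} = 20 \left(- \left(2 - 4\right) \left(4 - 4\right)\right) = 20 \left(\left(-1\right) \left(-2\right) 0\right) = 20 \cdot 0 = 0$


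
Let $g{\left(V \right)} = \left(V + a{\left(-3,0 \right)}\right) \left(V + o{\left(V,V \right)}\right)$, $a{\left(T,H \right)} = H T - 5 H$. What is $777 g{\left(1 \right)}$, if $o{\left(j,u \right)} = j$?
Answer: $1554$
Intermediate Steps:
$a{\left(T,H \right)} = - 5 H + H T$
$g{\left(V \right)} = 2 V^{2}$ ($g{\left(V \right)} = \left(V + 0 \left(-5 - 3\right)\right) \left(V + V\right) = \left(V + 0 \left(-8\right)\right) 2 V = \left(V + 0\right) 2 V = V 2 V = 2 V^{2}$)
$777 g{\left(1 \right)} = 777 \cdot 2 \cdot 1^{2} = 777 \cdot 2 \cdot 1 = 777 \cdot 2 = 1554$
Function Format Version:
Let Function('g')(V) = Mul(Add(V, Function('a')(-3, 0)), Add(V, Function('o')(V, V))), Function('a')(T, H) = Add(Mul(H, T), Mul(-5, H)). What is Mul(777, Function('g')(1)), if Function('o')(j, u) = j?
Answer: 1554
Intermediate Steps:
Function('a')(T, H) = Add(Mul(-5, H), Mul(H, T))
Function('g')(V) = Mul(2, Pow(V, 2)) (Function('g')(V) = Mul(Add(V, Mul(0, Add(-5, -3))), Add(V, V)) = Mul(Add(V, Mul(0, -8)), Mul(2, V)) = Mul(Add(V, 0), Mul(2, V)) = Mul(V, Mul(2, V)) = Mul(2, Pow(V, 2)))
Mul(777, Function('g')(1)) = Mul(777, Mul(2, Pow(1, 2))) = Mul(777, Mul(2, 1)) = Mul(777, 2) = 1554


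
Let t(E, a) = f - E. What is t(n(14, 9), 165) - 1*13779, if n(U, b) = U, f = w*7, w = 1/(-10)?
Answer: -137937/10 ≈ -13794.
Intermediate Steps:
w = -⅒ ≈ -0.10000
f = -7/10 (f = -⅒*7 = -7/10 ≈ -0.70000)
t(E, a) = -7/10 - E
t(n(14, 9), 165) - 1*13779 = (-7/10 - 1*14) - 1*13779 = (-7/10 - 14) - 13779 = -147/10 - 13779 = -137937/10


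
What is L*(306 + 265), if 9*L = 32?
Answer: 18272/9 ≈ 2030.2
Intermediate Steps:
L = 32/9 (L = (1/9)*32 = 32/9 ≈ 3.5556)
L*(306 + 265) = 32*(306 + 265)/9 = (32/9)*571 = 18272/9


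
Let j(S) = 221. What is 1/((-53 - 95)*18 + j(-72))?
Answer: -1/2443 ≈ -0.00040933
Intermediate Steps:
1/((-53 - 95)*18 + j(-72)) = 1/((-53 - 95)*18 + 221) = 1/(-148*18 + 221) = 1/(-2664 + 221) = 1/(-2443) = -1/2443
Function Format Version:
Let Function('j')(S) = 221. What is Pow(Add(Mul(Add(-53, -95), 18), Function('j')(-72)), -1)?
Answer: Rational(-1, 2443) ≈ -0.00040933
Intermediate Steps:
Pow(Add(Mul(Add(-53, -95), 18), Function('j')(-72)), -1) = Pow(Add(Mul(Add(-53, -95), 18), 221), -1) = Pow(Add(Mul(-148, 18), 221), -1) = Pow(Add(-2664, 221), -1) = Pow(-2443, -1) = Rational(-1, 2443)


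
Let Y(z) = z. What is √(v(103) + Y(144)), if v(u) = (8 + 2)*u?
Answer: √1174 ≈ 34.264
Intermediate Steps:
v(u) = 10*u
√(v(103) + Y(144)) = √(10*103 + 144) = √(1030 + 144) = √1174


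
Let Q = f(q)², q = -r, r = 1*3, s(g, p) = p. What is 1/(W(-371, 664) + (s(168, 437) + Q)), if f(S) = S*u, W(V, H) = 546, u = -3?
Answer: 1/1064 ≈ 0.00093985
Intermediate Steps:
r = 3
q = -3 (q = -1*3 = -3)
f(S) = -3*S (f(S) = S*(-3) = -3*S)
Q = 81 (Q = (-3*(-3))² = 9² = 81)
1/(W(-371, 664) + (s(168, 437) + Q)) = 1/(546 + (437 + 81)) = 1/(546 + 518) = 1/1064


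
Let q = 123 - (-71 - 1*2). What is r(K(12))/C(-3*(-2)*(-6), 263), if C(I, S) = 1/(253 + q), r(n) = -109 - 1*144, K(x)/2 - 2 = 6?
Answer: -113597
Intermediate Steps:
K(x) = 16 (K(x) = 4 + 2*6 = 4 + 12 = 16)
q = 196 (q = 123 - (-71 - 2) = 123 - 1*(-73) = 123 + 73 = 196)
r(n) = -253 (r(n) = -109 - 144 = -253)
C(I, S) = 1/449 (C(I, S) = 1/(253 + 196) = 1/449)
r(K(12))/C(-3*(-2)*(-6), 263) = -253/1/449 = -253*449 = -113597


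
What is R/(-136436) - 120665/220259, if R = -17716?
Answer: -3140235374/7512814231 ≈ -0.41798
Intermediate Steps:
R/(-136436) - 120665/220259 = -17716/(-136436) - 120665/220259 = -17716*(-1/136436) - 120665*1/220259 = 4429/34109 - 120665/220259 = -3140235374/7512814231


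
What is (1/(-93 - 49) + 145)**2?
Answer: 423906921/20164 ≈ 21023.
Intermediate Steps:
(1/(-93 - 49) + 145)**2 = (1/(-142) + 145)**2 = (-1/142 + 145)**2 = (20589/142)**2 = 423906921/20164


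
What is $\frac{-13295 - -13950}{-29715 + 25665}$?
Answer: $- \frac{131}{810} \approx -0.16173$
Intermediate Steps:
$\frac{-13295 - -13950}{-29715 + 25665} = \frac{-13295 + 13950}{-4050} = 655 \left(- \frac{1}{4050}\right) = - \frac{131}{810}$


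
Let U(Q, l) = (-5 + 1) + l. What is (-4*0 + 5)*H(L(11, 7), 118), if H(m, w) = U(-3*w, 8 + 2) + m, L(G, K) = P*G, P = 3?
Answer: 195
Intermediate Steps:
L(G, K) = 3*G
U(Q, l) = -4 + l
H(m, w) = 6 + m (H(m, w) = (-4 + (8 + 2)) + m = (-4 + 10) + m = 6 + m)
(-4*0 + 5)*H(L(11, 7), 118) = (-4*0 + 5)*(6 + 3*11) = (0 + 5)*(6 + 33) = 5*39 = 195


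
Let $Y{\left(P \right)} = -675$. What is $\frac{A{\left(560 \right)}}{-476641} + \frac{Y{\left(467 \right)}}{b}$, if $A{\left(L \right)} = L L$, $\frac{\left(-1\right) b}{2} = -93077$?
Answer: $- \frac{58699627075}{88728628714} \approx -0.66156$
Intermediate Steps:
$b = 186154$ ($b = \left(-2\right) \left(-93077\right) = 186154$)
$A{\left(L \right)} = L^{2}$
$\frac{A{\left(560 \right)}}{-476641} + \frac{Y{\left(467 \right)}}{b} = \frac{560^{2}}{-476641} - \frac{675}{186154} = 313600 \left(- \frac{1}{476641}\right) - \frac{675}{186154} = - \frac{313600}{476641} - \frac{675}{186154} = - \frac{58699627075}{88728628714}$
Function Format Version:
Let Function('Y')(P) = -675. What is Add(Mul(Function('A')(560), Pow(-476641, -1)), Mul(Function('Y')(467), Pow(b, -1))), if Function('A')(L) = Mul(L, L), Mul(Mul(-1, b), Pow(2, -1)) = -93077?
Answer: Rational(-58699627075, 88728628714) ≈ -0.66156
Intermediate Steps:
b = 186154 (b = Mul(-2, -93077) = 186154)
Function('A')(L) = Pow(L, 2)
Add(Mul(Function('A')(560), Pow(-476641, -1)), Mul(Function('Y')(467), Pow(b, -1))) = Add(Mul(Pow(560, 2), Pow(-476641, -1)), Mul(-675, Pow(186154, -1))) = Add(Mul(313600, Rational(-1, 476641)), Mul(-675, Rational(1, 186154))) = Add(Rational(-313600, 476641), Rational(-675, 186154)) = Rational(-58699627075, 88728628714)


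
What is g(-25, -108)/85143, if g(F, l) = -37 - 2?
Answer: -13/28381 ≈ -0.00045805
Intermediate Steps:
g(F, l) = -39
g(-25, -108)/85143 = -39/85143 = -39*1/85143 = -13/28381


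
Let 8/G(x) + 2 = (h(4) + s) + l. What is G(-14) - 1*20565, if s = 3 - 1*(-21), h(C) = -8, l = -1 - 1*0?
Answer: -267337/13 ≈ -20564.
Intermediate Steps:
l = -1 (l = -1 + 0 = -1)
s = 24 (s = 3 + 21 = 24)
G(x) = 8/13 (G(x) = 8/(-2 + ((-8 + 24) - 1)) = 8/(-2 + (16 - 1)) = 8/(-2 + 15) = 8/13)
G(-14) - 1*20565 = 8/13 - 1*20565 = 8/13 - 20565 = -267337/13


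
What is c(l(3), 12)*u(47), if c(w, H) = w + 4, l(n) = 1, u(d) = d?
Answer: 235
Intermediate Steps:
c(w, H) = 4 + w
c(l(3), 12)*u(47) = (4 + 1)*47 = 5*47 = 235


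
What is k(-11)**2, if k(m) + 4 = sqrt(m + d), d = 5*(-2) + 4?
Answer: (4 - I*sqrt(17))**2 ≈ -1.0 - 32.985*I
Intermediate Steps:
d = -6 (d = -10 + 4 = -6)
k(m) = -4 + sqrt(-6 + m) (k(m) = -4 + sqrt(m - 6) = -4 + sqrt(-6 + m))
k(-11)**2 = (-4 + sqrt(-6 - 11))**2 = (-4 + sqrt(-17))**2 = (-4 + I*sqrt(17))**2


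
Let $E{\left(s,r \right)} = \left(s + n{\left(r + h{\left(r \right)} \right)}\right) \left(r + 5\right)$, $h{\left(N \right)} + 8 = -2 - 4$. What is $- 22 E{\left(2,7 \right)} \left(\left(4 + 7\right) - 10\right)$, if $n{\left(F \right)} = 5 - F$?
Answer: $-3696$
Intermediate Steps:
$h{\left(N \right)} = -14$ ($h{\left(N \right)} = -8 - 6 = -14$)
$E{\left(s,r \right)} = \left(5 + r\right) \left(19 + s - r\right)$ ($E{\left(s,r \right)} = \left(s - \left(-19 + r\right)\right) \left(r + 5\right) = \left(s - \left(-19 + r\right)\right) \left(5 + r\right) = \left(19 + s - r\right) \left(5 + r\right) = \left(5 + r\right) \left(19 + s - r\right)$)
$- 22 E{\left(2,7 \right)} \left(\left(4 + 7\right) - 10\right) = - 22 \left(95 - 7^{2} + 5 \cdot 2 + 14 \cdot 7 + 7 \cdot 2\right) \left(\left(4 + 7\right) - 10\right) = - 22 \left(95 - 49 + 10 + 98 + 14\right) \left(11 - 10\right) = - 22 \left(95 - 49 + 10 + 98 + 14\right) 1 = \left(-22\right) 168 \cdot 1 = \left(-3696\right) 1 = -3696$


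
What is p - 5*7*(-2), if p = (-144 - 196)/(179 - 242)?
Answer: 4750/63 ≈ 75.397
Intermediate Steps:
p = 340/63 (p = -340/(-63) = -340*(-1/63) = 340/63 ≈ 5.3968)
p - 5*7*(-2) = 340/63 - 5*7*(-2) = 340/63 - 35*(-2) = 340/63 + 70 = 4750/63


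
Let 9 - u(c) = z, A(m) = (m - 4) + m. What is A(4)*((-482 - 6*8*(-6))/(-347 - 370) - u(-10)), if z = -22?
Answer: -88132/717 ≈ -122.92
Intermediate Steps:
A(m) = -4 + 2*m (A(m) = (-4 + m) + m = -4 + 2*m)
u(c) = 31 (u(c) = 9 - 1*(-22) = 9 + 22 = 31)
A(4)*((-482 - 6*8*(-6))/(-347 - 370) - u(-10)) = (-4 + 2*4)*((-482 - 6*8*(-6))/(-347 - 370) - 1*31) = (-4 + 8)*((-482 - 48*(-6))/(-717) - 31) = 4*((-482 + 288)*(-1/717) - 31) = 4*(-194*(-1/717) - 31) = 4*(194/717 - 31) = 4*(-22033/717) = -88132/717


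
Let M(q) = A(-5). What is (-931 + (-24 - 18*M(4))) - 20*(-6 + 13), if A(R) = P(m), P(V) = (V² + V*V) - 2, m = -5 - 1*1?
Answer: -2355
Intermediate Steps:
m = -6 (m = -5 - 1 = -6)
P(V) = -2 + 2*V² (P(V) = (V² + V²) - 2 = 2*V² - 2 = -2 + 2*V²)
A(R) = 70 (A(R) = -2 + 2*(-6)² = -2 + 2*36 = -2 + 72 = 70)
M(q) = 70
(-931 + (-24 - 18*M(4))) - 20*(-6 + 13) = (-931 + (-24 - 18*70)) - 20*(-6 + 13) = (-931 + (-24 - 1260)) - 20*7 = (-931 - 1284) - 140 = -2215 - 140 = -2355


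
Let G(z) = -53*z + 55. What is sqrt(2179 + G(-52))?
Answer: sqrt(4990) ≈ 70.640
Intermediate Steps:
G(z) = 55 - 53*z
sqrt(2179 + G(-52)) = sqrt(2179 + (55 - 53*(-52))) = sqrt(2179 + (55 + 2756)) = sqrt(2179 + 2811) = sqrt(4990)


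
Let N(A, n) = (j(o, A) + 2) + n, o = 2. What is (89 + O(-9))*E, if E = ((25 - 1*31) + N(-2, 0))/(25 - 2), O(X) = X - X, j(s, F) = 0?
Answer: -356/23 ≈ -15.478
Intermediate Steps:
N(A, n) = 2 + n (N(A, n) = (0 + 2) + n = 2 + n)
O(X) = 0
E = -4/23 (E = ((25 - 1*31) + (2 + 0))/(25 - 2) = ((25 - 31) + 2)/23 = (-6 + 2)*(1/23) = -4*1/23 = -4/23 ≈ -0.17391)
(89 + O(-9))*E = (89 + 0)*(-4/23) = 89*(-4/23) = -356/23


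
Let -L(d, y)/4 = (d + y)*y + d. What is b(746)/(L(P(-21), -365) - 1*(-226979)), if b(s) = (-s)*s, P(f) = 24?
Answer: 556516/270977 ≈ 2.0537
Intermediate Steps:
L(d, y) = -4*d - 4*y*(d + y) (L(d, y) = -4*((d + y)*y + d) = -4*(y*(d + y) + d) = -4*(d + y*(d + y)) = -4*d - 4*y*(d + y))
b(s) = -s²
b(746)/(L(P(-21), -365) - 1*(-226979)) = (-1*746²)/((-4*24 - 4*(-365)² - 4*24*(-365)) - 1*(-226979)) = (-1*556516)/((-96 - 4*133225 + 35040) + 226979) = -556516/((-96 - 532900 + 35040) + 226979) = -556516/(-497956 + 226979) = -556516/(-270977) = -556516*(-1/270977) = 556516/270977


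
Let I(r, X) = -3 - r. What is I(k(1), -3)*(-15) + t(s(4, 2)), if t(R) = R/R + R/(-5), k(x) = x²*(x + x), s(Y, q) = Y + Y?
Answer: 372/5 ≈ 74.400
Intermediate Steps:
s(Y, q) = 2*Y
k(x) = 2*x³ (k(x) = x²*(2*x) = 2*x³)
t(R) = 1 - R/5 (t(R) = 1 + R*(-⅕) = 1 - R/5)
I(k(1), -3)*(-15) + t(s(4, 2)) = (-3 - 2*1³)*(-15) + (1 - 2*4/5) = (-3 - 2)*(-15) + (1 - ⅕*8) = (-3 - 1*2)*(-15) + (1 - 8/5) = (-3 - 2)*(-15) - ⅗ = -5*(-15) - ⅗ = 75 - ⅗ = 372/5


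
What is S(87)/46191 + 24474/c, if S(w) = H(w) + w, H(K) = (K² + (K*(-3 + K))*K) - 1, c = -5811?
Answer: 869538409/89471967 ≈ 9.7186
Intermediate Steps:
H(K) = -1 + K² + K²*(-3 + K) (H(K) = (K² + K²*(-3 + K)) - 1 = -1 + K² + K²*(-3 + K))
S(w) = -1 + w + w³ - 2*w² (S(w) = (-1 + w³ - 2*w²) + w = -1 + w + w³ - 2*w²)
S(87)/46191 + 24474/c = (-1 + 87 + 87³ - 2*87²)/46191 + 24474/(-5811) = (-1 + 87 + 658503 - 2*7569)*(1/46191) + 24474*(-1/5811) = (-1 + 87 + 658503 - 15138)*(1/46191) - 8158/1937 = 643451*(1/46191) - 8158/1937 = 643451/46191 - 8158/1937 = 869538409/89471967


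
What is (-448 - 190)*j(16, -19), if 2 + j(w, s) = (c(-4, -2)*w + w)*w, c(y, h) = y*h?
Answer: -1468676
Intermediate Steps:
c(y, h) = h*y
j(w, s) = -2 + 9*w**2 (j(w, s) = -2 + ((-2*(-4))*w + w)*w = -2 + (8*w + w)*w = -2 + (9*w)*w = -2 + 9*w**2)
(-448 - 190)*j(16, -19) = (-448 - 190)*(-2 + 9*16**2) = -638*(-2 + 9*256) = -638*(-2 + 2304) = -638*2302 = -1468676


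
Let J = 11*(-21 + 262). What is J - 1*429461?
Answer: -426810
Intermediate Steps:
J = 2651 (J = 11*241 = 2651)
J - 1*429461 = 2651 - 1*429461 = 2651 - 429461 = -426810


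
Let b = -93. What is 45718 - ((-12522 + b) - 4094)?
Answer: 62427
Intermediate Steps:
45718 - ((-12522 + b) - 4094) = 45718 - ((-12522 - 93) - 4094) = 45718 - (-12615 - 4094) = 45718 - 1*(-16709) = 45718 + 16709 = 62427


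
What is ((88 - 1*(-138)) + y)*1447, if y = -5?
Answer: 319787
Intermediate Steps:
((88 - 1*(-138)) + y)*1447 = ((88 - 1*(-138)) - 5)*1447 = ((88 + 138) - 5)*1447 = (226 - 5)*1447 = 221*1447 = 319787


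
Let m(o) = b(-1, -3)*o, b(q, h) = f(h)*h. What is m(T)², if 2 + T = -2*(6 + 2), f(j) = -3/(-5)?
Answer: 26244/25 ≈ 1049.8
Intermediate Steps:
f(j) = ⅗ (f(j) = -3*(-⅕) = ⅗)
T = -18 (T = -2 - 2*(6 + 2) = -2 - 2*8 = -2 - 16 = -18)
b(q, h) = 3*h/5
m(o) = -9*o/5 (m(o) = ((⅗)*(-3))*o = -9*o/5)
m(T)² = (-9/5*(-18))² = (162/5)² = 26244/25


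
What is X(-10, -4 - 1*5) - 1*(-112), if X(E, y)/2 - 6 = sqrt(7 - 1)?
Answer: 124 + 2*sqrt(6) ≈ 128.90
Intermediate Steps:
X(E, y) = 12 + 2*sqrt(6) (X(E, y) = 12 + 2*sqrt(7 - 1) = 12 + 2*sqrt(6))
X(-10, -4 - 1*5) - 1*(-112) = (12 + 2*sqrt(6)) - 1*(-112) = (12 + 2*sqrt(6)) + 112 = 124 + 2*sqrt(6)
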